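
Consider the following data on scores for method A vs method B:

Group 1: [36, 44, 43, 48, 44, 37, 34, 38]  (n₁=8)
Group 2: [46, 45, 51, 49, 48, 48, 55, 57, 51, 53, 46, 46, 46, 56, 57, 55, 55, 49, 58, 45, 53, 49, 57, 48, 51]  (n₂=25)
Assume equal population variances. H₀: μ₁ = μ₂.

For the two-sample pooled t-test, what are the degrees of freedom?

degrees of freedom = 31

df = n₁ + n₂ − 2 = 8 + 25 − 2 = 31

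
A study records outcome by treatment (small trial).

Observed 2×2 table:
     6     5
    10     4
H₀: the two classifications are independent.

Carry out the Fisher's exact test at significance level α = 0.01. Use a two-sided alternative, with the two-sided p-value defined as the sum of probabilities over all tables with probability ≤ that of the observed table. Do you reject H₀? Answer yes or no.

Margins: r₁=11, r₂=14, c₁=16, c₂=9, n=25
p_obs = C(11,6)·C(14,10)/C(25,16); sum pmf over tables with pmf ≤ p_obs
p-value (two-sided) = 0.43408
At α=0.01: p ≥ α → fail to reject H₀

reject H₀: no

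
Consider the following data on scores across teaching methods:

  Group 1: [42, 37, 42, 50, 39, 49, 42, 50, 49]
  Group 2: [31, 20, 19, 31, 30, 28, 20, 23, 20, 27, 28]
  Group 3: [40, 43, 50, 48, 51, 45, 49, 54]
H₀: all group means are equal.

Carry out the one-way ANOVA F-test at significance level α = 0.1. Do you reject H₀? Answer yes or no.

Group means [44.44, 25.18, 47.50], grand mean 37.750
SSB = Σnᵢ(x̄ᵢ−x̄)² = 2901.391; SSW = ΣΣ(x−x̄ᵢ)² = 585.859
MSB = 2901.391/2 = 1450.6957; MSW = 585.859/25 = 23.4343
F = MSB/MSW = 61.9047
df = (2, 25)
p-value (upper-tail) = 0.00000
At α=0.1: p < α → reject H₀

reject H₀: yes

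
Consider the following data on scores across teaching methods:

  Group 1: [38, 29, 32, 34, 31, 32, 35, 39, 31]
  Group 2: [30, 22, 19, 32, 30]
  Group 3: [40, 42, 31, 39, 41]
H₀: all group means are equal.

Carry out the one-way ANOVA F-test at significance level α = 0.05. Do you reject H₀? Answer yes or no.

reject H₀: yes

Group means [33.44, 26.60, 38.60], grand mean 33.000
SSB = Σnᵢ(x̄ᵢ−x̄)² = 363.378; SSW = ΣΣ(x−x̄ᵢ)² = 298.622
MSB = 363.378/2 = 181.6889; MSW = 298.622/16 = 18.6639
F = MSB/MSW = 9.7348
df = (2, 16)
p-value (upper-tail) = 0.00171
At α=0.05: p < α → reject H₀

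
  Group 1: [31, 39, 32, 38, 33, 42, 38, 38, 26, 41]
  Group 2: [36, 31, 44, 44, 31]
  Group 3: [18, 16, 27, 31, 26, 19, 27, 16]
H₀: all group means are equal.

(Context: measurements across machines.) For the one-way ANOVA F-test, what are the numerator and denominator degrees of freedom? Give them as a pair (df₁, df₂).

k = 3 groups, N = 23 total
df = (k−1, N−k) = (3−1, 23−3) = (2, 20)

degrees of freedom = [2, 20]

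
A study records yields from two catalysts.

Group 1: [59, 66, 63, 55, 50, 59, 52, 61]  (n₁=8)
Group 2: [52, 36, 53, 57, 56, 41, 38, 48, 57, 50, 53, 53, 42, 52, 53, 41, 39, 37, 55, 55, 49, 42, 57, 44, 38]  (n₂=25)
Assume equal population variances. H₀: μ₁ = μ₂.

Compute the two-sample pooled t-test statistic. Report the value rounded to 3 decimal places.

x̄₁=58.125, s₁=5.463, n₁=8
x̄₂=47.920, s₂=7.285, n₂=25
s_p² = [7·5.463² + 24·7.285²]/31 = 47.8295
SE = √(s_p²·(1/8+1/25)) = 2.8092
t = (58.125−47.920)/2.8092 = 3.6326
df = 31

test statistic = 3.633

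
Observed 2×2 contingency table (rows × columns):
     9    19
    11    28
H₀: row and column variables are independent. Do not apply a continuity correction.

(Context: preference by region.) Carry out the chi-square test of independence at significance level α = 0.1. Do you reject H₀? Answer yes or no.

reject H₀: no

Row totals [28, 39], col totals [20, 47], n=67
χ² = (9−8.36)²/8.36 + (19−19.64)²/19.64 + (11−11.64)²/11.64 + (28−27.36)²/27.36 = 0.1207
df = 1
p-value (upper-tail) = 0.72829
At α=0.1: p ≥ α → fail to reject H₀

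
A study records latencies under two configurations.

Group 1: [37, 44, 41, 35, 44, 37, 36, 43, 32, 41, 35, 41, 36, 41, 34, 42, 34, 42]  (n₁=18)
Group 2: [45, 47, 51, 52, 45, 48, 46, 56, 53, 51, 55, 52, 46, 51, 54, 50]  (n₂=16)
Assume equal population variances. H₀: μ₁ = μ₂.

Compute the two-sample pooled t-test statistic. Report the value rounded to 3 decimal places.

test statistic = -8.976

x̄₁=38.611, s₁=3.867, n₁=18
x̄₂=50.125, s₂=3.575, n₂=16
s_p² = [17·3.867² + 15·3.575²]/32 = 13.9384
SE = √(s_p²·(1/18+1/16)) = 1.2828
t = (38.611−50.125)/1.2828 = -8.9758
df = 32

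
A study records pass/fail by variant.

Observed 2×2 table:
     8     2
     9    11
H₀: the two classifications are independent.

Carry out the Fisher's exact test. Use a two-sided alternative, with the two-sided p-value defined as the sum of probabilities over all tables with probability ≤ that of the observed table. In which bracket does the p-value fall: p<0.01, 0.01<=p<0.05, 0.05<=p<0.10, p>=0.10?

Margins: r₁=10, r₂=20, c₁=17, c₂=13, n=30
p_obs = C(10,8)·C(20,9)/C(30,17); sum pmf over tables with pmf ≤ p_obs
p-value (two-sided) = 0.11935
→ bracket: p>=0.10

p-value bracket: p>=0.10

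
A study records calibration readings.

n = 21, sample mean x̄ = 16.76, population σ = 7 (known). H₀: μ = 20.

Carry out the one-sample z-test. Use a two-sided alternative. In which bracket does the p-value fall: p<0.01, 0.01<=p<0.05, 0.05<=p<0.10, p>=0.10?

p-value bracket: 0.01<=p<0.05

SE = σ/√n = 7/√21 = 1.5275
z = (x̄−μ₀)/SE = (16.76−20)/1.5275 = -2.1211
p-value (two-sided) = 0.03392
→ bracket: 0.01<=p<0.05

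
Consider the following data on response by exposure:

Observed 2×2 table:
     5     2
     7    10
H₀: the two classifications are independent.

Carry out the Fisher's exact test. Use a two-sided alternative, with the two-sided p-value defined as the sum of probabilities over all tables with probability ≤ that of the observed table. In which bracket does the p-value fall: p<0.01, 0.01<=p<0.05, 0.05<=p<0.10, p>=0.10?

Margins: r₁=7, r₂=17, c₁=12, c₂=12, n=24
p_obs = C(7,5)·C(17,7)/C(24,12); sum pmf over tables with pmf ≤ p_obs
p-value (two-sided) = 0.37071
→ bracket: p>=0.10

p-value bracket: p>=0.10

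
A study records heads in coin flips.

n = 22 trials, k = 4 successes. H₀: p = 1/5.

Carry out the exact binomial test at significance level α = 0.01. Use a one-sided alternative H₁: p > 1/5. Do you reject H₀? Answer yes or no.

Exact binomial: n=22, k=4, p₀=1/5=0.2000
P(X≥4) from Σ C(n,i)·p₀^i·(1−p₀)^(n−i)
p-value (one-sided, H₁ greater) = 0.66796
At α=0.01: p ≥ α → fail to reject H₀

reject H₀: no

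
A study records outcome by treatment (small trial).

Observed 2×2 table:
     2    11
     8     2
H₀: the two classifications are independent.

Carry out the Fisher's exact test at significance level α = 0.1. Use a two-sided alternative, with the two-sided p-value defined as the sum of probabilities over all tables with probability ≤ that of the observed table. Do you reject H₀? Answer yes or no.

reject H₀: yes

Margins: r₁=13, r₂=10, c₁=10, c₂=13, n=23
p_obs = C(13,2)·C(10,8)/C(23,10); sum pmf over tables with pmf ≤ p_obs
p-value (two-sided) = 0.00343
At α=0.1: p < α → reject H₀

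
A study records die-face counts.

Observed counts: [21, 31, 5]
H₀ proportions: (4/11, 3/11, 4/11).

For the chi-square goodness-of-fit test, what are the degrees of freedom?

df = k − 1 = 3 − 1 = 2

degrees of freedom = 2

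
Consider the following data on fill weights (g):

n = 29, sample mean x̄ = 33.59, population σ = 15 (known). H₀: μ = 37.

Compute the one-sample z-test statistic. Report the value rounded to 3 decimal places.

test statistic = -1.224

SE = σ/√n = 15/√29 = 2.7854
z = (x̄−μ₀)/SE = (33.59−37)/2.7854 = -1.2242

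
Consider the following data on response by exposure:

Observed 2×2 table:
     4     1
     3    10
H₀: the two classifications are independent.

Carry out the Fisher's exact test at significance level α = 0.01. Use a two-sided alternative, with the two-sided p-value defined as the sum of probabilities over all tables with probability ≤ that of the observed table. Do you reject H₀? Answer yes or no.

Margins: r₁=5, r₂=13, c₁=7, c₂=11, n=18
p_obs = C(5,4)·C(13,3)/C(18,7); sum pmf over tables with pmf ≤ p_obs
p-value (two-sided) = 0.04739
At α=0.01: p ≥ α → fail to reject H₀

reject H₀: no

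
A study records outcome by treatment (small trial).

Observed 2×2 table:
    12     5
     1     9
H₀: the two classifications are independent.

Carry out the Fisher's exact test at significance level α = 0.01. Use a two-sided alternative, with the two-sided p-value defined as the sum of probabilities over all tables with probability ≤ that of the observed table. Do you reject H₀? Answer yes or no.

Margins: r₁=17, r₂=10, c₁=13, c₂=14, n=27
p_obs = C(17,12)·C(10,1)/C(27,13); sum pmf over tables with pmf ≤ p_obs
p-value (two-sided) = 0.00442
At α=0.01: p < α → reject H₀

reject H₀: yes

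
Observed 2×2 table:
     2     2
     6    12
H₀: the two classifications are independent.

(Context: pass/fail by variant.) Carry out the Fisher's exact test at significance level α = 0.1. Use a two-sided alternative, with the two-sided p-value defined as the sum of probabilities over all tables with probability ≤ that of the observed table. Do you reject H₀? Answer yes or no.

reject H₀: no

Margins: r₁=4, r₂=18, c₁=8, c₂=14, n=22
p_obs = C(4,2)·C(18,6)/C(22,8); sum pmf over tables with pmf ≤ p_obs
p-value (two-sided) = 0.60191
At α=0.1: p ≥ α → fail to reject H₀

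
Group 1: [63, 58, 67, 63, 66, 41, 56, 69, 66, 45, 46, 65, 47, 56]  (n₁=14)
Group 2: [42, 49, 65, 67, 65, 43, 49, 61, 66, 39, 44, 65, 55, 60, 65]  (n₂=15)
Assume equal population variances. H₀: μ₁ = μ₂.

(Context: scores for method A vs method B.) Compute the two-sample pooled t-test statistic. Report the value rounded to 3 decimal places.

x̄₁=57.714, s₁=9.442, n₁=14
x̄₂=55.667, s₂=10.286, n₂=15
s_p² = [13·9.442² + 14·10.286²]/27 = 97.7848
SE = √(s_p²·(1/14+1/15)) = 3.6747
t = (57.714−55.667)/3.6747 = 0.5572
df = 27

test statistic = 0.557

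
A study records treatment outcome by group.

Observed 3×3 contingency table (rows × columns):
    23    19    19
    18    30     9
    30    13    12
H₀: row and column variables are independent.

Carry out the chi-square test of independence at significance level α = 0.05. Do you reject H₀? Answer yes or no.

Row totals [61, 57, 55], col totals [71, 62, 40], n=173
χ² = (23−25.03)²/25.03 + (19−21.86)²/21.86 + (19−14.10)²/14.10 + (18−23.39)²/23.39 + (30−20.43)²/20.43 + (9−13.18)²/13.18 + (30−22.57)²/22.57 + (13−19.71)²/19.71 + (12−12.72)²/12.72 = 14.0629
df = 4
p-value (upper-tail) = 0.00710
At α=0.05: p < α → reject H₀

reject H₀: yes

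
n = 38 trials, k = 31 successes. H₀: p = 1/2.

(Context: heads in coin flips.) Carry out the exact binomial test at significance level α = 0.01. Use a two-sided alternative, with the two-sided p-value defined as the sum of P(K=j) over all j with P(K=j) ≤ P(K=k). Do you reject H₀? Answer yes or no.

reject H₀: yes

Exact binomial: n=38, k=31, p₀=1/2=0.5000
P(X=j) = C(n,j)·p₀^j·(1−p₀)^(n−j); p = Σ P(X=j) over j with P(X=j) ≤ P(X=31)
p-value (two-sided) = 0.00012
At α=0.01: p < α → reject H₀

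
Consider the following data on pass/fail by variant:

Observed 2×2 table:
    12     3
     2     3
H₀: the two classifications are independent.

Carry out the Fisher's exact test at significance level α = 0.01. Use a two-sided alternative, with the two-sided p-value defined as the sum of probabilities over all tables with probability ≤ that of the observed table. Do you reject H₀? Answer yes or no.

reject H₀: no

Margins: r₁=15, r₂=5, c₁=14, c₂=6, n=20
p_obs = C(15,12)·C(5,2)/C(20,14); sum pmf over tables with pmf ≤ p_obs
p-value (two-sided) = 0.13132
At α=0.01: p ≥ α → fail to reject H₀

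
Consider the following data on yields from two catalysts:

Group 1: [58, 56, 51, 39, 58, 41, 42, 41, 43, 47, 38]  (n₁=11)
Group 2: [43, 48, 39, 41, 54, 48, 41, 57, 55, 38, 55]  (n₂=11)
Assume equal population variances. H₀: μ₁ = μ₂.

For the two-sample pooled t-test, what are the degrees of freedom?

degrees of freedom = 20

df = n₁ + n₂ − 2 = 11 + 11 − 2 = 20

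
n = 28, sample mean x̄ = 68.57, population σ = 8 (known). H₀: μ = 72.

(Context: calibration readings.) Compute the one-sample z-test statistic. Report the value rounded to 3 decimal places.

test statistic = -2.269

SE = σ/√n = 8/√28 = 1.5119
z = (x̄−μ₀)/SE = (68.57−72)/1.5119 = -2.2687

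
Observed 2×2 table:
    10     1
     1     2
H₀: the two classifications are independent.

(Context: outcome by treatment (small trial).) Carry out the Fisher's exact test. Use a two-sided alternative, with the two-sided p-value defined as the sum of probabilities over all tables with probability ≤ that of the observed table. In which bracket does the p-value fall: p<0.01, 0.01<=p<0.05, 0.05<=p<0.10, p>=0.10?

p-value bracket: 0.05<=p<0.10

Margins: r₁=11, r₂=3, c₁=11, c₂=3, n=14
p_obs = C(11,10)·C(3,1)/C(14,11); sum pmf over tables with pmf ≤ p_obs
p-value (two-sided) = 0.09341
→ bracket: 0.05<=p<0.10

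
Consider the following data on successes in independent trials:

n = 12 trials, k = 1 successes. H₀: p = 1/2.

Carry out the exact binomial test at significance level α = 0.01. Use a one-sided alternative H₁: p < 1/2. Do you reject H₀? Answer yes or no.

reject H₀: yes

Exact binomial: n=12, k=1, p₀=1/2=0.5000
P(X≤1) from Σ C(n,i)·p₀^i·(1−p₀)^(n−i)
p-value (one-sided, H₁ less) = 0.00317
At α=0.01: p < α → reject H₀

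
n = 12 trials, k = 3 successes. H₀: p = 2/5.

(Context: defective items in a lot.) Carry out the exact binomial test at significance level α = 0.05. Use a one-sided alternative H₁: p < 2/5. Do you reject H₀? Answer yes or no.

Exact binomial: n=12, k=3, p₀=2/5=0.4000
P(X≤3) from Σ C(n,i)·p₀^i·(1−p₀)^(n−i)
p-value (one-sided, H₁ less) = 0.22534
At α=0.05: p ≥ α → fail to reject H₀

reject H₀: no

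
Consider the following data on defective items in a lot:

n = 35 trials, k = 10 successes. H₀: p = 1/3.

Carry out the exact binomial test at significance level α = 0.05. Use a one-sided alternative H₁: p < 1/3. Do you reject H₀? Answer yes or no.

reject H₀: no

Exact binomial: n=35, k=10, p₀=1/3=0.3333
P(X≤10) from Σ C(n,i)·p₀^i·(1−p₀)^(n−i)
p-value (one-sided, H₁ less) = 0.34435
At α=0.05: p ≥ α → fail to reject H₀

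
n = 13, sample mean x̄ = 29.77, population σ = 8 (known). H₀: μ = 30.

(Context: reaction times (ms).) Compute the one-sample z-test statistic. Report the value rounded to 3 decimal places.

test statistic = -0.104

SE = σ/√n = 8/√13 = 2.2188
z = (x̄−μ₀)/SE = (29.77−30)/2.2188 = -0.1037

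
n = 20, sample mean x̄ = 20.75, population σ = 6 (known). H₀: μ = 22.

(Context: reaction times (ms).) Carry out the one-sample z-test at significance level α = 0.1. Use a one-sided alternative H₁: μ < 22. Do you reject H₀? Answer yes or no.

reject H₀: no

SE = σ/√n = 6/√20 = 1.3416
z = (x̄−μ₀)/SE = (20.75−22)/1.3416 = -0.9317
p-value (one-sided, H₁ less) = 0.17575
At α=0.1: p ≥ α → fail to reject H₀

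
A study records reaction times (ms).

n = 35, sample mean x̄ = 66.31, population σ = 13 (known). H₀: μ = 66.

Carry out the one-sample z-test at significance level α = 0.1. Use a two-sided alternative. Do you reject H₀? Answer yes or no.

reject H₀: no

SE = σ/√n = 13/√35 = 2.1974
z = (x̄−μ₀)/SE = (66.31−66)/2.1974 = 0.1411
p-value (two-sided) = 0.88781
At α=0.1: p ≥ α → fail to reject H₀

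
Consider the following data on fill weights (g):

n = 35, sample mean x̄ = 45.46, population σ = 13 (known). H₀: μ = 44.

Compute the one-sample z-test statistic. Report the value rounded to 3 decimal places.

SE = σ/√n = 13/√35 = 2.1974
z = (x̄−μ₀)/SE = (45.46−44)/2.1974 = 0.6644

test statistic = 0.664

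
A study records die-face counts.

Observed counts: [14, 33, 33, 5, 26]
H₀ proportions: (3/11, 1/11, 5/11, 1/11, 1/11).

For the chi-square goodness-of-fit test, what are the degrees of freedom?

df = k − 1 = 5 − 1 = 4

degrees of freedom = 4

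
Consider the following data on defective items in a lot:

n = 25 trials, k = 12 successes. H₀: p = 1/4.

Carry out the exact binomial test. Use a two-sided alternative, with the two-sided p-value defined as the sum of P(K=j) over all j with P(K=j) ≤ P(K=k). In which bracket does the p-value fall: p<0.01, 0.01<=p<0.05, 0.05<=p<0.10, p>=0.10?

p-value bracket: 0.01<=p<0.05

Exact binomial: n=25, k=12, p₀=1/4=0.2500
P(X=j) = C(n,j)·p₀^j·(1−p₀)^(n−j); p = Σ P(X=j) over j with P(X=j) ≤ P(X=12)
p-value (two-sided) = 0.01776
→ bracket: 0.01<=p<0.05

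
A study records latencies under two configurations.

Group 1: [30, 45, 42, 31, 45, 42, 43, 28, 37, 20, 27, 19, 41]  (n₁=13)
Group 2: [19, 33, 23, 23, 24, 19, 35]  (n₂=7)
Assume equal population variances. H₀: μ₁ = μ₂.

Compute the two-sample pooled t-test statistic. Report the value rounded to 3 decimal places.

test statistic = 2.396

x̄₁=34.615, s₁=9.287, n₁=13
x̄₂=25.143, s₂=6.388, n₂=7
s_p² = [12·9.287² + 6·6.388²]/18 = 71.1074
SE = √(s_p²·(1/13+1/7)) = 3.9532
t = (34.615−25.143)/3.9532 = 2.3962
df = 18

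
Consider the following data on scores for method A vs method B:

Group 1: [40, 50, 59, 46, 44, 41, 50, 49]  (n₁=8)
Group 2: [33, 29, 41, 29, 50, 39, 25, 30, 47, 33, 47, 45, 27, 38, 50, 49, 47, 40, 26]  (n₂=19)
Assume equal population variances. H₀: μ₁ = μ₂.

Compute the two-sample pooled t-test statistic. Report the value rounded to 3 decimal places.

test statistic = 2.664

x̄₁=47.375, s₁=6.093, n₁=8
x̄₂=38.158, s₂=8.896, n₂=19
s_p² = [7·6.093² + 18·8.896²]/25 = 67.3761
SE = √(s_p²·(1/8+1/19)) = 3.4595
t = (47.375−38.158)/3.4595 = 2.6643
df = 25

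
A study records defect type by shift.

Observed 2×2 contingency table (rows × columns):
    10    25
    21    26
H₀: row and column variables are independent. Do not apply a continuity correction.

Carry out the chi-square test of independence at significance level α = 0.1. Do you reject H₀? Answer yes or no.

reject H₀: no

Row totals [35, 47], col totals [31, 51], n=82
χ² = (10−13.23)²/13.23 + (25−21.77)²/21.77 + (21−17.77)²/17.77 + (26−29.23)²/29.23 = 2.2142
df = 1
p-value (upper-tail) = 0.13675
At α=0.1: p ≥ α → fail to reject H₀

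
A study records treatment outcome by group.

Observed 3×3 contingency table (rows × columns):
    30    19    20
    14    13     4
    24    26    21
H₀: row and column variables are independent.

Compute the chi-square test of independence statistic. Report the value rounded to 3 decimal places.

Row totals [69, 31, 71], col totals [68, 58, 45], n=171
χ² = (30−27.44)²/27.44 + (19−23.40)²/23.40 + (20−18.16)²/18.16 + (14−12.33)²/12.33 + (13−10.51)²/10.51 + (4−8.16)²/8.16 + (24−28.23)²/28.23 + (26−24.08)²/24.08 + (21−18.68)²/18.68 = 5.2628
df = 4

test statistic = 5.263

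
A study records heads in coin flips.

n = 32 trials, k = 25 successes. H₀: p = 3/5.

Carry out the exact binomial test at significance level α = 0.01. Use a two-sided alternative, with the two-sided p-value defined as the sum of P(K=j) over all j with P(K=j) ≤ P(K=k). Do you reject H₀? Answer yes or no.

reject H₀: no

Exact binomial: n=32, k=25, p₀=3/5=0.6000
P(X=j) = C(n,j)·p₀^j·(1−p₀)^(n−j); p = Σ P(X=j) over j with P(X=j) ≤ P(X=25)
p-value (two-sided) = 0.04570
At α=0.01: p ≥ α → fail to reject H₀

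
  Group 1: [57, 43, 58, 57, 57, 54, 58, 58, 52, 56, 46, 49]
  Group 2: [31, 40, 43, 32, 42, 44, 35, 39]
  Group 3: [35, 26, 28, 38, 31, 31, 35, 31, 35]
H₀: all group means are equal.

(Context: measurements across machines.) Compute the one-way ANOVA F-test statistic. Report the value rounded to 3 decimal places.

test statistic = 58.002

Group means [53.75, 38.25, 32.22], grand mean 42.793
SSB = Σnᵢ(x̄ᵢ−x̄)² = 2611.453; SSW = ΣΣ(x−x̄ᵢ)² = 585.306
MSB = 2611.453/2 = 1305.7265; MSW = 585.306/26 = 22.5118
F = MSB/MSW = 58.0020
df = (2, 26)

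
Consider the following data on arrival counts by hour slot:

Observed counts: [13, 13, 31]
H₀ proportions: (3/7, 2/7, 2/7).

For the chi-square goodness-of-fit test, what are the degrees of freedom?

degrees of freedom = 2

df = k − 1 = 3 − 1 = 2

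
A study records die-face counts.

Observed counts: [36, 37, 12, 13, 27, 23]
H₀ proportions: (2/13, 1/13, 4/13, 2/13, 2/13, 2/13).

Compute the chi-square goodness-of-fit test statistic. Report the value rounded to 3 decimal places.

n = 148; E_i = n·p_i = [22.77, 11.38, 45.54, 22.77, 22.77, 22.77]
χ² = (36−22.77)²/22.77 + (37−11.38)²/11.38 + (12−45.54)²/45.54 + (13−22.77)²/22.77 + (27−22.77)²/22.77 + (23−22.77)²/22.77 = 95.0034
df = 5

test statistic = 95.003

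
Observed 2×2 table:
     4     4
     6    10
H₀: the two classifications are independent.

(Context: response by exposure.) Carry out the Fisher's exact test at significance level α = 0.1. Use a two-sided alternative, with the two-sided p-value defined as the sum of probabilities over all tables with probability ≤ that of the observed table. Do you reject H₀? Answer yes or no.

Margins: r₁=8, r₂=16, c₁=10, c₂=14, n=24
p_obs = C(8,4)·C(16,6)/C(24,10); sum pmf over tables with pmf ≤ p_obs
p-value (two-sided) = 0.67335
At α=0.1: p ≥ α → fail to reject H₀

reject H₀: no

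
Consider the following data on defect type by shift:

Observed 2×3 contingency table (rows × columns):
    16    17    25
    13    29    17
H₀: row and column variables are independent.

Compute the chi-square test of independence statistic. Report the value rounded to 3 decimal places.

Row totals [58, 59], col totals [29, 46, 42], n=117
χ² = (16−14.38)²/14.38 + (17−22.80)²/22.80 + (25−20.82)²/20.82 + (13−14.62)²/14.62 + (29−23.20)²/23.20 + (17−21.18)²/21.18 = 4.9564
df = 2

test statistic = 4.956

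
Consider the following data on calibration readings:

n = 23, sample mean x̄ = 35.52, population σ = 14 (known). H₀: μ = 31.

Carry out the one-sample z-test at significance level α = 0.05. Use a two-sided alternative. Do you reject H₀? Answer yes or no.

SE = σ/√n = 14/√23 = 2.9192
z = (x̄−μ₀)/SE = (35.52−31)/2.9192 = 1.5484
p-value (two-sided) = 0.12153
At α=0.05: p ≥ α → fail to reject H₀

reject H₀: no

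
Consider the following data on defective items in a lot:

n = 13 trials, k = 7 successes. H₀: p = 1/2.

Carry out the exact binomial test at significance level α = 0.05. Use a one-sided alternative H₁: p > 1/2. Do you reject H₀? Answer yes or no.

Exact binomial: n=13, k=7, p₀=1/2=0.5000
P(X≥7) from Σ C(n,i)·p₀^i·(1−p₀)^(n−i)
p-value (one-sided, H₁ greater) = 0.50000
At α=0.05: p ≥ α → fail to reject H₀

reject H₀: no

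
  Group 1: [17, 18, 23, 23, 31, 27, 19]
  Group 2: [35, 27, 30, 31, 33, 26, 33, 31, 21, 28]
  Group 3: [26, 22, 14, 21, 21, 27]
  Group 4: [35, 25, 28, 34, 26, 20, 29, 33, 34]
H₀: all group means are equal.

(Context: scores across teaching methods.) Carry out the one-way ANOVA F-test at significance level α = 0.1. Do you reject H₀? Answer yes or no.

reject H₀: yes

Group means [22.57, 29.50, 21.83, 29.33], grand mean 26.500
SSB = Σnᵢ(x̄ᵢ−x̄)² = 400.952; SSW = ΣΣ(x−x̄ᵢ)² = 623.048
MSB = 400.952/3 = 133.6508; MSW = 623.048/28 = 22.2517
F = MSB/MSW = 6.0063
df = (3, 28)
p-value (upper-tail) = 0.00271
At α=0.1: p < α → reject H₀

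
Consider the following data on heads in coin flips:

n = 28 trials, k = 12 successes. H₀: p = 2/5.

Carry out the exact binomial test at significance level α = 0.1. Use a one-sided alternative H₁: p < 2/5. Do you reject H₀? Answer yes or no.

reject H₀: no

Exact binomial: n=28, k=12, p₀=2/5=0.4000
P(X≤12) from Σ C(n,i)·p₀^i·(1−p₀)^(n−i)
p-value (one-sided, H₁ less) = 0.69501
At α=0.1: p ≥ α → fail to reject H₀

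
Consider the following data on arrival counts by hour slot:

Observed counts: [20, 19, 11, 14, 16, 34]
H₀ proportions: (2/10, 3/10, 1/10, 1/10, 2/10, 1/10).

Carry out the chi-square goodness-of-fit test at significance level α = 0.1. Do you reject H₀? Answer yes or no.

n = 114; E_i = n·p_i = [22.80, 34.20, 11.40, 11.40, 22.80, 11.40]
χ² = (20−22.80)²/22.80 + (19−34.20)²/34.20 + (11−11.40)²/11.40 + (14−11.40)²/11.40 + (16−22.80)²/22.80 + (34−11.40)²/11.40 = 54.5380
df = 5
p-value (upper-tail) = 0.00000
At α=0.1: p < α → reject H₀

reject H₀: yes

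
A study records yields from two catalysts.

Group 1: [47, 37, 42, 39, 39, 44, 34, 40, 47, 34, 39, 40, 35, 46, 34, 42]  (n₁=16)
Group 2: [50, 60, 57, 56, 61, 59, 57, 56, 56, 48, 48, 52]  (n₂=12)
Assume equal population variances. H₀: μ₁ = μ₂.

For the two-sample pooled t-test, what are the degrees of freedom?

df = n₁ + n₂ − 2 = 16 + 12 − 2 = 26

degrees of freedom = 26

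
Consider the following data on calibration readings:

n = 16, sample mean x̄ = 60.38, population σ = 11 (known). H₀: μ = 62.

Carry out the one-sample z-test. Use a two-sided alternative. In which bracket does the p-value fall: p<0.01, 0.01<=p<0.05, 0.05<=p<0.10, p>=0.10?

SE = σ/√n = 11/√16 = 2.7500
z = (x̄−μ₀)/SE = (60.38−62)/2.7500 = -0.5891
p-value (two-sided) = 0.55580
→ bracket: p>=0.10

p-value bracket: p>=0.10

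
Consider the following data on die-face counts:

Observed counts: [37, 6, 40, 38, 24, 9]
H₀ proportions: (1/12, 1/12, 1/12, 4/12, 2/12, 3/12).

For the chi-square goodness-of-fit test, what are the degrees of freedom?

degrees of freedom = 5

df = k − 1 = 6 − 1 = 5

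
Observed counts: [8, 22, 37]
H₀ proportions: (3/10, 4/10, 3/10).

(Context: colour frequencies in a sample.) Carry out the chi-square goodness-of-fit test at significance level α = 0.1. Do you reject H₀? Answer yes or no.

reject H₀: yes

n = 67; E_i = n·p_i = [20.10, 26.80, 20.10]
χ² = (8−20.10)²/20.10 + (22−26.80)²/26.80 + (37−20.10)²/20.10 = 22.3532
df = 2
p-value (upper-tail) = 0.00001
At α=0.1: p < α → reject H₀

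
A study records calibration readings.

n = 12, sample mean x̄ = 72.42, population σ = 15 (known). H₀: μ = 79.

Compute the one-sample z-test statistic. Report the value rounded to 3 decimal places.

SE = σ/√n = 15/√12 = 4.3301
z = (x̄−μ₀)/SE = (72.42−79)/4.3301 = -1.5196

test statistic = -1.520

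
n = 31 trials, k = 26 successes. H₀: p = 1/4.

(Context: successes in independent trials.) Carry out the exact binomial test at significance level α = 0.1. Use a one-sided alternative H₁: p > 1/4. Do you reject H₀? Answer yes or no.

Exact binomial: n=31, k=26, p₀=1/4=0.2500
P(X≥26) from Σ C(n,i)·p₀^i·(1−p₀)^(n−i)
p-value (one-sided, H₁ greater) = 0.00000
At α=0.1: p < α → reject H₀

reject H₀: yes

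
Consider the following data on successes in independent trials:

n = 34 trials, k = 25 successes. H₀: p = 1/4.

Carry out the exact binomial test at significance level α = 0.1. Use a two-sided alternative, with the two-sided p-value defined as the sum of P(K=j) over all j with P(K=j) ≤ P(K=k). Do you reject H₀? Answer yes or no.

Exact binomial: n=34, k=25, p₀=1/4=0.2500
P(X=j) = C(n,j)·p₀^j·(1−p₀)^(n−j); p = Σ P(X=j) over j with P(X=j) ≤ P(X=25)
p-value (two-sided) = 0.00000
At α=0.1: p < α → reject H₀

reject H₀: yes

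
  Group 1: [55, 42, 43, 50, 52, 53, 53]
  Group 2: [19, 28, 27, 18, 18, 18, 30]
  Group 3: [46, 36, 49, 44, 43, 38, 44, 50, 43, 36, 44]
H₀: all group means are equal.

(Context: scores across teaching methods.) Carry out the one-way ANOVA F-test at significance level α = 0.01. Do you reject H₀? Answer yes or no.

Group means [49.71, 22.57, 43.00], grand mean 39.160
SSB = Σnᵢ(x̄ᵢ−x̄)² = 2868.217; SSW = ΣΣ(x−x̄ᵢ)² = 559.143
MSB = 2868.217/2 = 1434.1086; MSW = 559.143/22 = 25.4156
F = MSB/MSW = 56.4263
df = (2, 22)
p-value (upper-tail) = 0.00000
At α=0.01: p < α → reject H₀

reject H₀: yes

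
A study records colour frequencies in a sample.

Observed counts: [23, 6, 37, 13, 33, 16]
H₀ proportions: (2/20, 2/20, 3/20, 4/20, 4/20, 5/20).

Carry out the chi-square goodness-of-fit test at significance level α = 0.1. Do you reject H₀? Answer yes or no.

n = 128; E_i = n·p_i = [12.80, 12.80, 19.20, 25.60, 25.60, 32.00]
χ² = (23−12.80)²/12.80 + (6−12.80)²/12.80 + (37−19.20)²/19.20 + (13−25.60)²/25.60 + (33−25.60)²/25.60 + (16−32.00)²/32.00 = 44.5833
df = 5
p-value (upper-tail) = 0.00000
At α=0.1: p < α → reject H₀

reject H₀: yes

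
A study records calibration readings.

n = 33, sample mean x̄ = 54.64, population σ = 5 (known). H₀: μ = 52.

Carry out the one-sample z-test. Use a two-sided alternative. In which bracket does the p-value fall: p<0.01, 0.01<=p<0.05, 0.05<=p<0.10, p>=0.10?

p-value bracket: p<0.01

SE = σ/√n = 5/√33 = 0.8704
z = (x̄−μ₀)/SE = (54.64−52)/0.8704 = 3.0331
p-value (two-sided) = 0.00242
→ bracket: p<0.01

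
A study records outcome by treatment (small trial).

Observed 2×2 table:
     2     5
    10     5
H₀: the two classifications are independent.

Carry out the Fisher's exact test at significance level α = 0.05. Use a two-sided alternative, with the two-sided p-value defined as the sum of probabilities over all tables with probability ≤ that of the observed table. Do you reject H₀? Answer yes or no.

reject H₀: no

Margins: r₁=7, r₂=15, c₁=12, c₂=10, n=22
p_obs = C(7,2)·C(15,10)/C(22,12); sum pmf over tables with pmf ≤ p_obs
p-value (two-sided) = 0.17183
At α=0.05: p ≥ α → fail to reject H₀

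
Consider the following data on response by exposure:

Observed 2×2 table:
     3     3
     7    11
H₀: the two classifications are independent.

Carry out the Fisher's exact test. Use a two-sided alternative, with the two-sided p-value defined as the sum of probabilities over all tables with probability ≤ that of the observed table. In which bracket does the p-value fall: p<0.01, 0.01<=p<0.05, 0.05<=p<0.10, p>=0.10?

p-value bracket: p>=0.10

Margins: r₁=6, r₂=18, c₁=10, c₂=14, n=24
p_obs = C(6,3)·C(18,7)/C(24,10); sum pmf over tables with pmf ≤ p_obs
p-value (two-sided) = 0.66533
→ bracket: p>=0.10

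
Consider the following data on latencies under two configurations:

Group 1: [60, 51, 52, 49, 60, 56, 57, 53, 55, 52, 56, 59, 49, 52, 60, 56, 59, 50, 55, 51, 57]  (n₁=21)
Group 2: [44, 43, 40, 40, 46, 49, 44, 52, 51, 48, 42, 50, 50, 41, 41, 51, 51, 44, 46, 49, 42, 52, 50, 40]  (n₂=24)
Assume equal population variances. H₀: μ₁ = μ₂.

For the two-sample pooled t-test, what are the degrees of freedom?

df = n₁ + n₂ − 2 = 21 + 24 − 2 = 43

degrees of freedom = 43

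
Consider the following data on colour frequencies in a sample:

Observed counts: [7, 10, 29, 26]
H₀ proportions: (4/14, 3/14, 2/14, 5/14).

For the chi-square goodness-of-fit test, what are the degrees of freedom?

degrees of freedom = 3

df = k − 1 = 4 − 1 = 3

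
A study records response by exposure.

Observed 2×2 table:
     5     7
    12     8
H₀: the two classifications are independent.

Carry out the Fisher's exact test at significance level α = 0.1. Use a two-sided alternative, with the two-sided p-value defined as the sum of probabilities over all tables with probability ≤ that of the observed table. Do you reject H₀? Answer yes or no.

Margins: r₁=12, r₂=20, c₁=17, c₂=15, n=32
p_obs = C(12,5)·C(20,12)/C(32,17); sum pmf over tables with pmf ≤ p_obs
p-value (two-sided) = 0.46701
At α=0.1: p ≥ α → fail to reject H₀

reject H₀: no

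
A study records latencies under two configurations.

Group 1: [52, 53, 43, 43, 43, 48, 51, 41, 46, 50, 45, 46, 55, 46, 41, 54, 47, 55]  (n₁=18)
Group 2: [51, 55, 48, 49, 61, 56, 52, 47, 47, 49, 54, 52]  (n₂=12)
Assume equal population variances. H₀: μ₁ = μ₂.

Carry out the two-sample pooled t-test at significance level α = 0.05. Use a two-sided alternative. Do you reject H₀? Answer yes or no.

x̄₁=47.722, s₁=4.738, n₁=18
x̄₂=51.750, s₂=4.202, n₂=12
s_p² = [17·4.738² + 11·4.202²]/28 = 20.5665
SE = √(s_p²·(1/18+1/12)) = 1.6901
t = (47.722−51.750)/1.6901 = -2.3832
df = 28
p-value (two-sided) = 0.02419
At α=0.05: p < α → reject H₀

reject H₀: yes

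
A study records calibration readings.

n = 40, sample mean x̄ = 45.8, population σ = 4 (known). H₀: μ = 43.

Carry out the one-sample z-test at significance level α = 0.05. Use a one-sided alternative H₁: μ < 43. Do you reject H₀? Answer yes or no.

SE = σ/√n = 4/√40 = 0.6325
z = (x̄−μ₀)/SE = (45.8−43)/0.6325 = 4.4272
p-value (one-sided, H₁ less) = 1.00000
At α=0.05: p ≥ α → fail to reject H₀

reject H₀: no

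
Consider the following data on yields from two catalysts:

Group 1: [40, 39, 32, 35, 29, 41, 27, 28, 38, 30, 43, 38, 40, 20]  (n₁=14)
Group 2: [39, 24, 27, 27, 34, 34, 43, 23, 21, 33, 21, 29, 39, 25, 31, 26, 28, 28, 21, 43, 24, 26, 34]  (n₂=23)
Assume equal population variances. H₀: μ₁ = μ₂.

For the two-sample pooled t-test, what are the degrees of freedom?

degrees of freedom = 35

df = n₁ + n₂ − 2 = 14 + 23 − 2 = 35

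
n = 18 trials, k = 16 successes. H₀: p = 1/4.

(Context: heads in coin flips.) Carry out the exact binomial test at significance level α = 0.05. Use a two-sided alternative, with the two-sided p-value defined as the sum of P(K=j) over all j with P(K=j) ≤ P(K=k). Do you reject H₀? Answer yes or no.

reject H₀: yes

Exact binomial: n=18, k=16, p₀=1/4=0.2500
P(X=j) = C(n,j)·p₀^j·(1−p₀)^(n−j); p = Σ P(X=j) over j with P(X=j) ≤ P(X=16)
p-value (two-sided) = 0.00000
At α=0.05: p < α → reject H₀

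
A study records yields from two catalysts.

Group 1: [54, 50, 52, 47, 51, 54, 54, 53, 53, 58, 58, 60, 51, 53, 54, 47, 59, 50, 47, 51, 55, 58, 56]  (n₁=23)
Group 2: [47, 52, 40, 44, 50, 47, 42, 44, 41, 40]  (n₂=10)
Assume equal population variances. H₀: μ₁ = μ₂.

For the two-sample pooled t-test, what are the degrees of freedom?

df = n₁ + n₂ − 2 = 23 + 10 − 2 = 31

degrees of freedom = 31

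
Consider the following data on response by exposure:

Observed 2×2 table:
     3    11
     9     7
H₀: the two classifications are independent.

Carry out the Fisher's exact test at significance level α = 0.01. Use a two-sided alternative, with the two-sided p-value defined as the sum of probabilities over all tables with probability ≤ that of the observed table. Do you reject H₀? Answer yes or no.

reject H₀: no

Margins: r₁=14, r₂=16, c₁=12, c₂=18, n=30
p_obs = C(14,3)·C(16,9)/C(30,12); sum pmf over tables with pmf ≤ p_obs
p-value (two-sided) = 0.07172
At α=0.01: p ≥ α → fail to reject H₀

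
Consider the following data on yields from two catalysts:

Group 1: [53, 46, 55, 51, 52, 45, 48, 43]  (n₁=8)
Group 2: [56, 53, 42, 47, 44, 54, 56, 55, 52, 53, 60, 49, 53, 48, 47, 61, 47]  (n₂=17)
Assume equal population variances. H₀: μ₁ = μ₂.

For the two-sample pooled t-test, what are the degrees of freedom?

degrees of freedom = 23

df = n₁ + n₂ − 2 = 8 + 17 − 2 = 23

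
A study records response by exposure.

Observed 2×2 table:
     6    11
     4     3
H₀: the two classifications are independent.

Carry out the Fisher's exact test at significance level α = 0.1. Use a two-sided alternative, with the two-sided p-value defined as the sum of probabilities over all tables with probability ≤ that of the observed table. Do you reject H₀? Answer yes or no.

reject H₀: no

Margins: r₁=17, r₂=7, c₁=10, c₂=14, n=24
p_obs = C(17,6)·C(7,4)/C(24,10); sum pmf over tables with pmf ≤ p_obs
p-value (two-sided) = 0.39264
At α=0.1: p ≥ α → fail to reject H₀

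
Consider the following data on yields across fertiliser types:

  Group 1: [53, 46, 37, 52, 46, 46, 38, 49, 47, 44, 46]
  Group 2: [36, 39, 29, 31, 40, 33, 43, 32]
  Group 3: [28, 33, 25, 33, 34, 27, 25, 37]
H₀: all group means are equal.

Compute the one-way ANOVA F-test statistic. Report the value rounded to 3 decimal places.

test statistic = 25.924

Group means [45.82, 35.38, 30.25], grand mean 38.111
SSB = Σnᵢ(x̄ᵢ−x̄)² = 1207.655; SSW = ΣΣ(x−x̄ᵢ)² = 559.011
MSB = 1207.655/2 = 603.8277; MSW = 559.011/24 = 23.2921
F = MSB/MSW = 25.9241
df = (2, 24)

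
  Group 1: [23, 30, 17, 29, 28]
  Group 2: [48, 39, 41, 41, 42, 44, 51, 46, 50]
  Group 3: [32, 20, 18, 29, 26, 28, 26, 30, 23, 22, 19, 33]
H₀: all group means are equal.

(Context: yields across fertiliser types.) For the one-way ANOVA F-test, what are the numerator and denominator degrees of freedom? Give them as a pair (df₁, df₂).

degrees of freedom = [2, 23]

k = 3 groups, N = 26 total
df = (k−1, N−k) = (3−1, 26−3) = (2, 23)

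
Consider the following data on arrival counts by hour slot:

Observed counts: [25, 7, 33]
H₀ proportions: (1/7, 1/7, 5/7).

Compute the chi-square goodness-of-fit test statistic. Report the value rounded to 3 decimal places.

test statistic = 31.040

n = 65; E_i = n·p_i = [9.29, 9.29, 46.43]
χ² = (25−9.29)²/9.29 + (7−9.29)²/9.29 + (33−46.43)²/46.43 = 31.0400
df = 2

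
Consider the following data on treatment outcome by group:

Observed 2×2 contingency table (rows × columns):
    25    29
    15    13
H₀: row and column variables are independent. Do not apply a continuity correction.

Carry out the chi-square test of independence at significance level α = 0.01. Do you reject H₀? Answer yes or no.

Row totals [54, 28], col totals [40, 42], n=82
χ² = (25−26.34)²/26.34 + (29−27.66)²/27.66 + (15−13.66)²/13.66 + (13−14.34)²/14.34 = 0.3906
df = 1
p-value (upper-tail) = 0.53198
At α=0.01: p ≥ α → fail to reject H₀

reject H₀: no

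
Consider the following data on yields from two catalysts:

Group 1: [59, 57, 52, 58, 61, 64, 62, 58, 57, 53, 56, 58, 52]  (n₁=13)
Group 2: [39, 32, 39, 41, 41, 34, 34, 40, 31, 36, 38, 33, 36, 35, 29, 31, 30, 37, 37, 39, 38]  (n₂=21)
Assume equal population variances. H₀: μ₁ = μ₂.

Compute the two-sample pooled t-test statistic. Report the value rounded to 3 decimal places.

test statistic = 16.781

x̄₁=57.462, s₁=3.666, n₁=13
x̄₂=35.714, s₂=3.676, n₂=21
s_p² = [12·3.666² + 20·3.676²]/32 = 13.4849
SE = √(s_p²·(1/13+1/21)) = 1.2959
t = (57.462−35.714)/1.2959 = 16.7812
df = 32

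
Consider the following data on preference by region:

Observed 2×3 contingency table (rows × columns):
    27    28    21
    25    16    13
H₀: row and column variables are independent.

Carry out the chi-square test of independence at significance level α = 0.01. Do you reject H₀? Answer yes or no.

Row totals [76, 54], col totals [52, 44, 34], n=130
χ² = (27−30.40)²/30.40 + (28−25.72)²/25.72 + (21−19.88)²/19.88 + (25−21.60)²/21.60 + (16−18.28)²/18.28 + (13−14.12)²/14.12 = 1.5534
df = 2
p-value (upper-tail) = 0.45992
At α=0.01: p ≥ α → fail to reject H₀

reject H₀: no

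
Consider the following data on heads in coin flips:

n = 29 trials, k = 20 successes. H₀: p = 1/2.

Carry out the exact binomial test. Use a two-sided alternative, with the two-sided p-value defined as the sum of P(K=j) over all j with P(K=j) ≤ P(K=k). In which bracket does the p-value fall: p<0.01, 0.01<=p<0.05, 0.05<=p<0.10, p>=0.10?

Exact binomial: n=29, k=20, p₀=1/2=0.5000
P(X=j) = C(n,j)·p₀^j·(1−p₀)^(n−j); p = Σ P(X=j) over j with P(X=j) ≤ P(X=20)
p-value (two-sided) = 0.06143
→ bracket: 0.05<=p<0.10

p-value bracket: 0.05<=p<0.10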